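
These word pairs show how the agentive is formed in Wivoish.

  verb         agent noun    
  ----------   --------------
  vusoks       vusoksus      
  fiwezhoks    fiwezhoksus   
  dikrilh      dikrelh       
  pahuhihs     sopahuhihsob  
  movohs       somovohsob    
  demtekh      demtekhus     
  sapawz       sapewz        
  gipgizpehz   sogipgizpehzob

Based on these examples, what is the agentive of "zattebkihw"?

sozattebkihwob

"zattebkihw" has second-to-last letter 'h'. The stems whose second-to-last letter is 'h' (gipgizpehz → sogipgizpehzob, pahuhihs → sopahuhihsob, movohs → somovohsob) add so- … -ob around the stem.
The other patterns: stems whose second-to-last letter is 'k' add -us; stems whose second-to-last letter is 'l' or 'w' change the last vowel to 'e'.
So zattebkihw → sozattebkihwob.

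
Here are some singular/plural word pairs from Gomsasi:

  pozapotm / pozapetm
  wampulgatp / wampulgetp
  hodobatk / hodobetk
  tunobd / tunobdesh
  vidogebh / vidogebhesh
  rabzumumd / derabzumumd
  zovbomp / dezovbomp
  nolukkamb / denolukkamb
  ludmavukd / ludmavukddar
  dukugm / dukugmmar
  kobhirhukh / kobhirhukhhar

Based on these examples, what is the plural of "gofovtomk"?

tunobd and rabzumumd both end in -d yet inflect differently (tunobdesh, derabzumumd), so the final letter is not what conditions the rule; the second-to-last letter is.
"gofovtomk" has second-to-last letter 'm'. The stems whose second-to-last letter is 'm' (rabzumumd → derabzumumd, zovbomp → dezovbomp, nolukkamb → denolukkamb) add the prefix de-.
The other patterns: stems whose second-to-last letter is 't' change the last vowel to 'e'; stems whose second-to-last letter is 'b' add -esh; stems whose second-to-last letter is 'g' or 'k' double the final consonant and add -ar.
So gofovtomk → degofovtomk.

degofovtomk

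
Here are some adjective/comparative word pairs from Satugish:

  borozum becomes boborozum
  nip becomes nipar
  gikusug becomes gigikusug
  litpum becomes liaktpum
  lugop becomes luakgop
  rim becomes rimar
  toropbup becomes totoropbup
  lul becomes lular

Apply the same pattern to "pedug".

peakdug

"pedug" has 2 vowels. The stems with 2 vowels (lugop → luakgop, litpum → liaktpum) insert -ak- after the first vowel.
So pedug → peakdug.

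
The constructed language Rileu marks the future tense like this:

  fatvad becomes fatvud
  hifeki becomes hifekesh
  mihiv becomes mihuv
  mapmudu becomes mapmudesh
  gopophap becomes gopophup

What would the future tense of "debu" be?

mihiv and hifeki both have last vowel 'i' yet inflect differently (mihuv, hifekesh), so the last vowel is not what conditions the rule; whether the stem ends in a vowel or a consonant is.
"debu" ends in a vowel. The stems ending in a vowel (mapmudu → mapmudesh, hifeki → hifekesh) drop the final letter and add -esh.
The other pattern: stems ending in a consonant change the last vowel to 'u'.
So debu → debesh.

debesh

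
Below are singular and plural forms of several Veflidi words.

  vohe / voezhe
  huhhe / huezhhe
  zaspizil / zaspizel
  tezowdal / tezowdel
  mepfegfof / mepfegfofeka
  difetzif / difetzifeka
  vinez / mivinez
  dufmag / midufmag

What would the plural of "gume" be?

"gume" ends in -e. The stems ending in -e (vohe → voezhe, huhhe → huezhhe) insert -ez- after the first vowel.
So gume → guezme.

guezme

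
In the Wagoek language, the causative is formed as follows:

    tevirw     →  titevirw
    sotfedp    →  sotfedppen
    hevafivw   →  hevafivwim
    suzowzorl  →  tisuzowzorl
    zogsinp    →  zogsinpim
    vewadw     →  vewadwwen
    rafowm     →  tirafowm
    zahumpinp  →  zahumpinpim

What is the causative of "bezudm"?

bezudmmen

tevirw and vewadw both end in -w yet inflect differently (titevirw, vewadwwen), so the final letter is not what conditions the rule; the second-to-last letter is.
"bezudm" has second-to-last letter 'd'. The stems whose second-to-last letter is 'd' (sotfedp → sotfedppen, vewadw → vewadwwen) double the final consonant and add -en.
The other patterns: stems whose second-to-last letter is 'r' or 'w' add the prefix ti-; stems whose second-to-last letter is 'n' or 'v' add -im.
So bezudm → bezudmmen.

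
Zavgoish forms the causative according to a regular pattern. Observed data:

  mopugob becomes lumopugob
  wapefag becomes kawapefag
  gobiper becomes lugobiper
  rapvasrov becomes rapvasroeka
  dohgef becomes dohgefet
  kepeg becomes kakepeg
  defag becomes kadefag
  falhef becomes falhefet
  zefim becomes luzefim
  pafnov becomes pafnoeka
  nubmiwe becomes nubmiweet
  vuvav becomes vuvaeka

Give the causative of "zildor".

luzildor

vuvav and defag both have last vowel 'a' yet inflect differently (vuvaeka, kadefag), so the last vowel is not what conditions the rule; the final letter is.
"zildor" ends in -r. The one such stem in the data (gobiper → lugobiper) adds the prefix lu-, so the same rule applies.
The other patterns: stems ending in -v drop the final letter and add -eka; stems ending in -e or -f add -et; stems ending in -g add the prefix ka-.
So zildor → luzildor.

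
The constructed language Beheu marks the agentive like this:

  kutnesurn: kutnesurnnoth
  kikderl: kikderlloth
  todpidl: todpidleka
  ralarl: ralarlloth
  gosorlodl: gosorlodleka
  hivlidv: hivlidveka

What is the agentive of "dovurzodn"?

gosorlodl and ralarl both end in -l yet inflect differently (gosorlodleka, ralarlloth), so the final letter is not what conditions the rule; the second-to-last letter is.
"dovurzodn" has second-to-last letter 'd'. The stems whose second-to-last letter is 'd' (hivlidv → hivlidveka, gosorlodl → gosorlodleka, todpidl → todpidleka) add -eka.
The other pattern: stems whose second-to-last letter is 'r' double the final consonant and add -oth.
So dovurzodn → dovurzodneka.

dovurzodneka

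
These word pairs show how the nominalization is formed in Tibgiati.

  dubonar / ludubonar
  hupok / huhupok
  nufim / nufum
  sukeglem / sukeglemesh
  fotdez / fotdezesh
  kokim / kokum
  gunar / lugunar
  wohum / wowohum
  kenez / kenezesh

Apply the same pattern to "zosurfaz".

nufim and sukeglem both end in -m yet inflect differently (nufum, sukeglemesh), so the final letter is not what conditions the rule; the last vowel is.
"zosurfaz" has last vowel 'a'. The stems whose last vowel is 'a' (dubonar → ludubonar, gunar → lugunar) add the prefix lu-.
So zosurfaz → luzosurfaz.

luzosurfaz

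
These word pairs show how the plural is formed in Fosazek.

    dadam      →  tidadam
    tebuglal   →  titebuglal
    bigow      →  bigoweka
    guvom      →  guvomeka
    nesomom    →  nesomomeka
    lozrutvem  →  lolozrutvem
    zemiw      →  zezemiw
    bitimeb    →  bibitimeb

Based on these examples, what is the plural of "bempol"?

bempoleka

"bempol" has last vowel 'o'. The stems whose last vowel is 'o' (bigow → bigoweka, guvom → guvomeka, nesomom → nesomomeka) add -eka.
The other patterns: stems whose last vowel is 'a' add the prefix ti-; stems whose last vowel is 'e' or 'i' repeat the first consonant+vowel as a prefix.
So bempol → bempoleka.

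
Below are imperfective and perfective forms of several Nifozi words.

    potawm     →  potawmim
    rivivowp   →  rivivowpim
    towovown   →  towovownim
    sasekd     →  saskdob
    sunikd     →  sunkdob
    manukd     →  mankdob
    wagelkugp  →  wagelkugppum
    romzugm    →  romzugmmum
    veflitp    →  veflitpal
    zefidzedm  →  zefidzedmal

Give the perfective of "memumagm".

memumagmmum

"memumagm" has second-to-last letter 'g'. The stems whose second-to-last letter is 'g' (wagelkugp → wagelkugppum, romzugm → romzugmmum) double the final consonant and add -um.
The other patterns: stems whose second-to-last letter is 'w' add -im; stems whose second-to-last letter is 'k' delete the last vowel and add -ob; stems whose second-to-last letter is 'd' or 't' add -al.
So memumagm → memumagmmum.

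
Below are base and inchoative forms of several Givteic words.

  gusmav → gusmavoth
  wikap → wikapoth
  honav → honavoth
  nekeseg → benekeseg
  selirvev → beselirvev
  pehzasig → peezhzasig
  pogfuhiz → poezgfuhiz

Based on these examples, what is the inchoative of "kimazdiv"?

kiezmazdiv

"kimazdiv" has last vowel 'i'. The stems whose last vowel is 'i' (pehzasig → peezhzasig, pogfuhiz → poezgfuhiz) insert -ez- after the first vowel.
The other patterns: stems whose last vowel is 'a' add -oth; stems whose last vowel is 'e' add the prefix be-.
So kimazdiv → kiezmazdiv.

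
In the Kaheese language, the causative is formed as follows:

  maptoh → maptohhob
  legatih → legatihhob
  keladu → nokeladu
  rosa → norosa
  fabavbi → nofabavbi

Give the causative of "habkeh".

habkehhob

legatih and fabavbi both have last vowel 'i' yet inflect differently (legatihhob, nofabavbi), so the last vowel is not what conditions the rule; whether the stem ends in a vowel or a consonant is.
"habkeh" ends in a consonant. The stems ending in a consonant (maptoh → maptohhob, legatih → legatihhob) double the final consonant and add -ob.
The other pattern: stems ending in a vowel add the prefix no-.
So habkeh → habkehhob.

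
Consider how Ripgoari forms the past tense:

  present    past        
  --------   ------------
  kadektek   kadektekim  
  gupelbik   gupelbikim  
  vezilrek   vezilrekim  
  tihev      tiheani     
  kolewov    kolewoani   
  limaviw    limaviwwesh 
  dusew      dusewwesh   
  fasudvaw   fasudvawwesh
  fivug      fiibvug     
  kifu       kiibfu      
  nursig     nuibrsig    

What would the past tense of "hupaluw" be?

hupaluwwesh

kadektek and tihev both have last vowel 'e' yet inflect differently (kadektekim, tiheani), so the last vowel is not what conditions the rule; the final letter is.
"hupaluw" ends in -w. The stems ending in -w (limaviw → limaviwwesh, dusew → dusewwesh, fasudvaw → fasudvawwesh) double the final consonant and add -esh.
The other patterns: stems ending in -k add -im; stems ending in -v drop the final letter and add -ani; stems ending in -g or -u insert -ib- after the first vowel.
So hupaluw → hupaluwwesh.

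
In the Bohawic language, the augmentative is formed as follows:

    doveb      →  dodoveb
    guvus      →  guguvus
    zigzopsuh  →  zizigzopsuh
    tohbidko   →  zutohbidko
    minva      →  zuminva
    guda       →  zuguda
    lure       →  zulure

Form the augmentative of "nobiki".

zunobiki

doveb and lure both have last vowel 'e' yet inflect differently (dodoveb, zulure), so the last vowel is not what conditions the rule; whether the stem ends in a vowel or a consonant is.
"nobiki" ends in a vowel. The stems ending in a vowel (tohbidko → zutohbidko, minva → zuminva, guda → zuguda) add the prefix zu-.
The other pattern: stems ending in a consonant repeat the first consonant+vowel as a prefix.
So nobiki → zunobiki.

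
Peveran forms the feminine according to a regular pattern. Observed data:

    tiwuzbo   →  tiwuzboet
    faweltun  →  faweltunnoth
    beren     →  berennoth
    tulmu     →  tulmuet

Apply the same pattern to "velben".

tulmu and faweltun both have last vowel 'u' yet inflect differently (tulmuet, faweltunnoth), so the last vowel is not what conditions the rule; whether the stem ends in a vowel or a consonant is.
"velben" ends in a consonant. The stems ending in a consonant (beren → berennoth, faweltun → faweltunnoth) double the final consonant and add -oth.
So velben → velbennoth.

velbennoth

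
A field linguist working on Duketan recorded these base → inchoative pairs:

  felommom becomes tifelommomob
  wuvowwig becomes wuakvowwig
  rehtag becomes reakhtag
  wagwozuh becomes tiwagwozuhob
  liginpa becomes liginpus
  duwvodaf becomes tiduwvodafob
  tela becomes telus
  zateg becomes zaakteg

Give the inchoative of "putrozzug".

tela and rehtag both have last vowel 'a' yet inflect differently (telus, reakhtag), so the last vowel is not what conditions the rule; the final letter is.
"putrozzug" ends in -g. The stems ending in -g (rehtag → reakhtag, wuvowwig → wuakvowwig, zateg → zaakteg) insert -ak- after the first vowel.
So putrozzug → puaktrozzug.

puaktrozzug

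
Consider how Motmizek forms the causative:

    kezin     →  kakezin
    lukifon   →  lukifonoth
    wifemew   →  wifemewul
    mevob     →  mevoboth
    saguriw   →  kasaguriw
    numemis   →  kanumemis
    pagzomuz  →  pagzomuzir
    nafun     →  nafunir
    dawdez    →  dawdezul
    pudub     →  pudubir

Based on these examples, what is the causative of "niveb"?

nivebul

"niveb" has last vowel 'e'. The stems whose last vowel is 'e' (wifemew → wifemewul, dawdez → dawdezul) add -ul.
So niveb → nivebul.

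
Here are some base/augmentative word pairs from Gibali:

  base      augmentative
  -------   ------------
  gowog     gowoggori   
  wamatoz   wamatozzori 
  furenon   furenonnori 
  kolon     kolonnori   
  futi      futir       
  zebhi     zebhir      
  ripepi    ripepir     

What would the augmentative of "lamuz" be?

lamuzzori

furenon and futi both begin with f- yet inflect differently (furenonnori, futir), so the first letter is not what conditions the rule; whether the stem ends in a vowel or a consonant is.
"lamuz" ends in a consonant. The stems ending in a consonant (gowog → gowoggori, wamatoz → wamatozzori, furenon → furenonnori) double the final consonant and add -ori.
The other pattern: stems ending in a vowel drop the final letter and add -ir.
So lamuz → lamuzzori.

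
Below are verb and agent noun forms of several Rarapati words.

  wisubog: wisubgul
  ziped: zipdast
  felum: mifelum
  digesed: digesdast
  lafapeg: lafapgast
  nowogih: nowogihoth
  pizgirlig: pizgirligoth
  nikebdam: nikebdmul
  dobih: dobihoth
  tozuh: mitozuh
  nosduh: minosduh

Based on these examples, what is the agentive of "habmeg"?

habmgast

nosduh and nowogih both end in -h yet inflect differently (minosduh, nowogihoth), so the final letter is not what conditions the rule; the last vowel is.
"habmeg" has last vowel 'e'. The stems whose last vowel is 'e' (ziped → zipdast, digesed → digesdast, lafapeg → lafapgast) delete the last vowel and add -ast.
So habmeg → habmgast.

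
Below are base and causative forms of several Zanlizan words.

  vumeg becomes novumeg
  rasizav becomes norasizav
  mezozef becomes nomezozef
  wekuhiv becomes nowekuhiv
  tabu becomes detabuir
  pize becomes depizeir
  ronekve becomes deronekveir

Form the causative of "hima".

vumeg and pize both have last vowel 'e' yet inflect differently (novumeg, depizeir), so the last vowel is not what conditions the rule; whether the stem ends in a vowel or a consonant is.
"hima" ends in a vowel. The stems ending in a vowel (tabu → detabuir, pize → depizeir, ronekve → deronekveir) add de- … -ir around the stem.
So hima → dehimair.

dehimair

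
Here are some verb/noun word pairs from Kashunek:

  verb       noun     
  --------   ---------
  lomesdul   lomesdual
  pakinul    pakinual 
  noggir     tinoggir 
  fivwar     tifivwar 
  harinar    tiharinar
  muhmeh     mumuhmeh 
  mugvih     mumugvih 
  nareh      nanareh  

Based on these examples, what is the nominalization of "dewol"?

dewoal

noggir and mugvih both have last vowel 'i' yet inflect differently (tinoggir, mumugvih), so the last vowel is not what conditions the rule; the final letter is.
"dewol" ends in -l. The stems ending in -l (lomesdul → lomesdual, pakinul → pakinual) drop the final letter and add -al.
The other patterns: stems ending in -r add the prefix ti-; stems ending in -h repeat the first consonant+vowel as a prefix.
So dewol → dewoal.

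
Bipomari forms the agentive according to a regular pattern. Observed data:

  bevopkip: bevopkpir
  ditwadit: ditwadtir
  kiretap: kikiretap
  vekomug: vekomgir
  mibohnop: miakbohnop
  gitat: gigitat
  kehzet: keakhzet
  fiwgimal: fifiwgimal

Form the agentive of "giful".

giflir

gitat and kehzet both end in -t yet inflect differently (gigitat, keakhzet), so the final letter is not what conditions the rule; the last vowel is.
"giful" has last vowel 'u'. The one such stem in the data (vekomug → vekomgir) deletes the last vowel and adds -ir (as do ditwadit, bevopkip), so the same rule applies.
So giful → giflir.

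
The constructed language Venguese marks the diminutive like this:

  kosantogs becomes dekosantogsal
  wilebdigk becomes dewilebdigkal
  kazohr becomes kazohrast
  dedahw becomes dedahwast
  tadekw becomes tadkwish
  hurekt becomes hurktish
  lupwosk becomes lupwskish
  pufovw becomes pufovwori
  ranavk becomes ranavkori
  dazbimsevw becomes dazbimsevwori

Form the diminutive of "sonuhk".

"sonuhk" has second-to-last letter 'h'. The stems whose second-to-last letter is 'h' (kazohr → kazohrast, dedahw → dedahwast) add -ast.
The other patterns: stems whose second-to-last letter is 'g' add de- … -al around the stem; stems whose second-to-last letter is 'k' or 's' delete the last vowel and add -ish; stems whose second-to-last letter is 'v' add -ori.
So sonuhk → sonuhkast.

sonuhkast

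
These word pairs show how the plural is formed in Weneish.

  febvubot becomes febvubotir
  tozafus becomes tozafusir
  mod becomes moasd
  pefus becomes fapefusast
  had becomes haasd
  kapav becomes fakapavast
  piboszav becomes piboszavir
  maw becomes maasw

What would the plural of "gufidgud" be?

gufidgudir

"gufidgud" has 3 vowels. The stems with 3 vowels (tozafus → tozafusir, piboszav → piboszavir, febvubot → febvubotir) add -ir.
The other patterns: stems with 1 vowel insert -as- after the first vowel; stems with 2 vowels add fa- … -ast around the stem.
So gufidgud → gufidgudir.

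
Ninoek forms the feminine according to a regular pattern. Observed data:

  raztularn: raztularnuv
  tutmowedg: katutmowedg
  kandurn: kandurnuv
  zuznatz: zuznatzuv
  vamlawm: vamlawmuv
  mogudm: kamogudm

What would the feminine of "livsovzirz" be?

livsovzirzuv

mogudm and vamlawm both end in -m yet inflect differently (kamogudm, vamlawmuv), so the final letter is not what conditions the rule; the second-to-last letter is.
"livsovzirz" has second-to-last letter 'r'. The stems whose second-to-last letter is 'r' (raztularn → raztularnuv, kandurn → kandurnuv) add -uv.
So livsovzirz → livsovzirzuv.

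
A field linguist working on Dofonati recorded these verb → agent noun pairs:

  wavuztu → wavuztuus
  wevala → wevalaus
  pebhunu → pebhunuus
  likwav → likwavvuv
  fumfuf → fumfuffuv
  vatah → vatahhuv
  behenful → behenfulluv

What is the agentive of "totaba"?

wevala and likwav both have last vowel 'a' yet inflect differently (wevalaus, likwavvuv), so the last vowel is not what conditions the rule; whether the stem ends in a vowel or a consonant is.
"totaba" ends in a vowel. The stems ending in a vowel (wavuztu → wavuztuus, wevala → wevalaus, pebhunu → pebhunuus) add -us.
So totaba → totabaus.

totabaus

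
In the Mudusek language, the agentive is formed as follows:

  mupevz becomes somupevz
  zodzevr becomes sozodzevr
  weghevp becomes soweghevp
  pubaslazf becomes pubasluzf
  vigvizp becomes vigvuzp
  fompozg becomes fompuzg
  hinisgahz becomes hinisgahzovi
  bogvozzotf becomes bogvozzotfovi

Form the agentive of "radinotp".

radinotpovi

weghevp and vigvizp both end in -p yet inflect differently (soweghevp, vigvuzp), so the final letter is not what conditions the rule; the second-to-last letter is.
"radinotp" has second-to-last letter 't'. The one such stem in the data (bogvozzotf → bogvozzotfovi) adds -ovi, so the same rule applies.
So radinotp → radinotpovi.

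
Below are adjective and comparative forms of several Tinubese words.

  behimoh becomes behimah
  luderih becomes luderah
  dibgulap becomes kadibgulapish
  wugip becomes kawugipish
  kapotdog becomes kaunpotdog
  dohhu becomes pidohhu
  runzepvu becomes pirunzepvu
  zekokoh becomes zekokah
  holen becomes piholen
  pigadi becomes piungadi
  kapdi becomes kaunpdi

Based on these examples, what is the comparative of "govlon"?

"govlon" ends in -n. The one such stem in the data (holen → piholen) adds the prefix pi-, so the same rule applies.
So govlon → pigovlon.

pigovlon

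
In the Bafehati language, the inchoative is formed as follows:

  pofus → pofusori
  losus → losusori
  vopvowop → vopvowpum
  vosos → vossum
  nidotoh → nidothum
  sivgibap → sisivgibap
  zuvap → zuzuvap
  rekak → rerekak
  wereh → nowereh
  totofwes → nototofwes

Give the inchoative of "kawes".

nokawes

pofus and vosos both end in -s yet inflect differently (pofusori, vossum), so the final letter is not what conditions the rule; the last vowel is.
"kawes" has last vowel 'e'. The stems whose last vowel is 'e' (wereh → nowereh, totofwes → nototofwes) add the prefix no-.
The other patterns: stems whose last vowel is 'u' add -ori; stems whose last vowel is 'o' delete the last vowel and add -um; stems whose last vowel is 'a' repeat the first consonant+vowel as a prefix.
So kawes → nokawes.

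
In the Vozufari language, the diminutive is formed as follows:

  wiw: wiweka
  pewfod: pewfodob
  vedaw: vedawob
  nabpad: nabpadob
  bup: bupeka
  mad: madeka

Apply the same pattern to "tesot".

tesotob

pewfod and mad both end in -d yet inflect differently (pewfodob, madeka), so the final letter is not what conditions the rule; the number of vowels is.
"tesot" has 2 vowels. The stems with 2 vowels (pewfod → pewfodob, nabpad → nabpadob, vedaw → vedawob) add -ob.
So tesot → tesotob.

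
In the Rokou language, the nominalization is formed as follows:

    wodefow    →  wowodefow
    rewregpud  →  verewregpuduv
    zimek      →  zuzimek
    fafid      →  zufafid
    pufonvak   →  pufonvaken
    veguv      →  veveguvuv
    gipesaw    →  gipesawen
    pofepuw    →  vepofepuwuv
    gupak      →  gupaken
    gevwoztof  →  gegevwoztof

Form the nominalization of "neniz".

zuneniz

fafid and rewregpud both end in -d yet inflect differently (zufafid, verewregpuduv), so the final letter is not what conditions the rule; the last vowel is.
"neniz" has last vowel 'i'. The one such stem in the data (fafid → zufafid) adds the prefix zu-, so the same rule applies.
So neniz → zuneniz.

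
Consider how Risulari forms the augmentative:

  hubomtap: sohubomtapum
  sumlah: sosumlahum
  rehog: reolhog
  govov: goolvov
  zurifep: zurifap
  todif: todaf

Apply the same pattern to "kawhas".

sokawhasum

"kawhas" has last vowel 'a'. The stems whose last vowel is 'a' (hubomtap → sohubomtapum, sumlah → sosumlahum) add so- … -um around the stem.
So kawhas → sokawhasum.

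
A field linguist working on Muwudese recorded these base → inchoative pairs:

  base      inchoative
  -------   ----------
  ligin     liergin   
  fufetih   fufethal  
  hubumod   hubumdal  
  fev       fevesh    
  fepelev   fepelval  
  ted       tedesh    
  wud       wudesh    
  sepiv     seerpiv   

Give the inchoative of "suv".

fev and sepiv both end in -v yet inflect differently (fevesh, seerpiv), so the final letter is not what conditions the rule; the number of vowels is.
"suv" has 1 vowel. The stems with 1 vowel (wud → wudesh, fev → fevesh, ted → tedesh) add -esh.
So suv → suvesh.

suvesh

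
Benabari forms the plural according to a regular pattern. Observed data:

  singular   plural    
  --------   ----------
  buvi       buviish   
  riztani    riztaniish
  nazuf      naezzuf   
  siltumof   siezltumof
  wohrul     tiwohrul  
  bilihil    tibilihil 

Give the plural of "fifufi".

nazuf and wohrul both have last vowel 'u' yet inflect differently (naezzuf, tiwohrul), so the last vowel is not what conditions the rule; the final letter is.
"fifufi" ends in -i. The stems ending in -i (buvi → buviish, riztani → riztaniish) add -ish.
The other patterns: stems ending in -f insert -ez- after the first vowel; stems ending in -l add the prefix ti-.
So fifufi → fifufiish.

fifufiish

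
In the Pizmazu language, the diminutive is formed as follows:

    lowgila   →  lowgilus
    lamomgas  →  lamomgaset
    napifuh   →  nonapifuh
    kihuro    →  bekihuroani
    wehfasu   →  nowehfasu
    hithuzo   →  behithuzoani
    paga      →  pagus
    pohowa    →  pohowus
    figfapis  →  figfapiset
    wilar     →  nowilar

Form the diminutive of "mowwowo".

"mowwowo" ends in -o. The stems ending in -o (kihuro → bekihuroani, hithuzo → behithuzoani) add be- … -ani around the stem.
The other patterns: stems ending in -s add -et; stems ending in -a drop the final letter and add -us; stems ending in -h, -r or -u add the prefix no-.
So mowwowo → bemowwowoani.

bemowwowoani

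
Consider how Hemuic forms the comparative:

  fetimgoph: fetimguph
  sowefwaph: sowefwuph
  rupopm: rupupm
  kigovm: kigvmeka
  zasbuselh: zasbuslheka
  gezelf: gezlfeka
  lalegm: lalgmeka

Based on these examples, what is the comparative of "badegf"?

rupopm and kigovm both end in -m yet inflect differently (rupupm, kigvmeka), so the final letter is not what conditions the rule; the second-to-last letter is.
"badegf" has second-to-last letter 'g'. The one such stem in the data (lalegm → lalgmeka) deletes the last vowel and adds -eka (as do kigovm, zasbuselh), so the same rule applies.
The other pattern: stems whose second-to-last letter is 'p' change the last vowel to 'u'.
So badegf → badgfeka.

badgfeka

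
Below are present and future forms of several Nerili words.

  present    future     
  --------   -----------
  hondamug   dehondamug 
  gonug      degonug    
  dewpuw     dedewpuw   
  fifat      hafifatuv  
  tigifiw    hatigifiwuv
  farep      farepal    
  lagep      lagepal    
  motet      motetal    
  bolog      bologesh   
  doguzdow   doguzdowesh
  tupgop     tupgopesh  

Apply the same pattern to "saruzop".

saruzopesh

dewpuw and tigifiw both end in -w yet inflect differently (dedewpuw, hatigifiwuv), so the final letter is not what conditions the rule; the last vowel is.
"saruzop" has last vowel 'o'. The stems whose last vowel is 'o' (bolog → bologesh, doguzdow → doguzdowesh, tupgop → tupgopesh) add -esh.
The other patterns: stems whose last vowel is 'u' add the prefix de-; stems whose last vowel is 'a' or 'i' add ha- … -uv around the stem; stems whose last vowel is 'e' add -al.
So saruzop → saruzopesh.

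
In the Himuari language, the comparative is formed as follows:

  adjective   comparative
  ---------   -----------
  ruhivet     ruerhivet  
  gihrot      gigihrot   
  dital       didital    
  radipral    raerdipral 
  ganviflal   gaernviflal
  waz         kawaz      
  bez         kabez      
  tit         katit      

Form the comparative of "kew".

tit and gihrot both end in -t yet inflect differently (katit, gigihrot), so the final letter is not what conditions the rule; the number of vowels is.
"kew" has 1 vowel. The stems with 1 vowel (waz → kawaz, bez → kabez, tit → katit) add the prefix ka-.
The other patterns: stems with 2 vowels repeat the first consonant+vowel as a prefix; stems with 3 vowels insert -er- after the first vowel.
So kew → kakew.

kakew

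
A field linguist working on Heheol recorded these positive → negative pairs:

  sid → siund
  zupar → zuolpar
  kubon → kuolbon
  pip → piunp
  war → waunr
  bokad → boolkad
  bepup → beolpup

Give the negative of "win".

wiunn

bokad and sid both end in -d yet inflect differently (boolkad, siund), so the final letter is not what conditions the rule; the number of vowels is.
"win" has 1 vowel. The stems with 1 vowel (sid → siund, war → waunr, pip → piunp) insert -un- after the first vowel.
The other pattern: stems with 2 vowels insert -ol- after the first vowel.
So win → wiunn.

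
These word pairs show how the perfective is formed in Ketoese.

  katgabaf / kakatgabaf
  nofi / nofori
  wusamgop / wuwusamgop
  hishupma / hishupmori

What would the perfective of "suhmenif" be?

katgabaf and hishupma both have last vowel 'a' yet inflect differently (kakatgabaf, hishupmori), so the last vowel is not what conditions the rule; whether the stem ends in a vowel or a consonant is.
"suhmenif" ends in a consonant. The stems ending in a consonant (wusamgop → wuwusamgop, katgabaf → kakatgabaf) repeat the first consonant+vowel as a prefix.
So suhmenif → susuhmenif.

susuhmenif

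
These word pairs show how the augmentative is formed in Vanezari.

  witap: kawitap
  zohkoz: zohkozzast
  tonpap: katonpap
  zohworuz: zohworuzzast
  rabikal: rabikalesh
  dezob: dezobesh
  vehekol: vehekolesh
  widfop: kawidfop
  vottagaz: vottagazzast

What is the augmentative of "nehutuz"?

nehutuzzast

"nehutuz" ends in -z. The stems ending in -z (zohkoz → zohkozzast, vottagaz → vottagazzast, zohworuz → zohworuzzast) double the final consonant and add -ast.
The other patterns: stems ending in -p add the prefix ka-; stems ending in -b or -l add -esh.
So nehutuz → nehutuzzast.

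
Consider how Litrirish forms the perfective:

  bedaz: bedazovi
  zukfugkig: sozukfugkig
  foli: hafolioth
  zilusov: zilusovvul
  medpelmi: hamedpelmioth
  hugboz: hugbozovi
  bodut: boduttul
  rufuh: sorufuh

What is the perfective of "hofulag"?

"hofulag" ends in -g. The one such stem in the data (zukfugkig → sozukfugkig) adds the prefix so-, so the same rule applies.
So hofulag → sohofulag.

sohofulag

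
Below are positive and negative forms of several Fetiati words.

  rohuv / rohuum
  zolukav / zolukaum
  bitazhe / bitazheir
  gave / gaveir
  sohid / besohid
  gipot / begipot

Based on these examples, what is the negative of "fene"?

feneir

"fene" ends in -e. The stems ending in -e (bitazhe → bitazheir, gave → gaveir) add -ir.
The other patterns: stems ending in -v drop the final letter and add -um; stems ending in -d or -t add the prefix be-.
So fene → feneir.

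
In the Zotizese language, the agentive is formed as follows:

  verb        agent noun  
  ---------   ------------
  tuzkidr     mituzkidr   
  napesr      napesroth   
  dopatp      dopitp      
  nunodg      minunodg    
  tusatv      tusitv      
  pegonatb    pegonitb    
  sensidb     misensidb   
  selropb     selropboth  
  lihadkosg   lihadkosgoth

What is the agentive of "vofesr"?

"vofesr" has second-to-last letter 's'. The stems whose second-to-last letter is 's' (napesr → napesroth, lihadkosg → lihadkosgoth) add -oth.
The other patterns: stems whose second-to-last letter is 'd' add the prefix mi-; stems whose second-to-last letter is 't' change the last vowel to 'i'.
So vofesr → vofesroth.

vofesroth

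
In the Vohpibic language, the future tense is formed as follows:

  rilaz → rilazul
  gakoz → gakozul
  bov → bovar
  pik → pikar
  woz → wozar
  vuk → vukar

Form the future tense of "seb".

sebar

rilaz and woz both end in -z yet inflect differently (rilazul, wozar), so the final letter is not what conditions the rule; the number of vowels is.
"seb" has 1 vowel. The stems with 1 vowel (bov → bovar, pik → pikar, woz → wozar) add -ar.
So seb → sebar.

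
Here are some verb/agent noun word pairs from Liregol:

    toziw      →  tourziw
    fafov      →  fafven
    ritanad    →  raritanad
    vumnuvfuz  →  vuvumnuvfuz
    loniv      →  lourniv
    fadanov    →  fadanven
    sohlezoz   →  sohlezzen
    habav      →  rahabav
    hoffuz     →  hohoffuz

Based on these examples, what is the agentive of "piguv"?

pipiguv

sohlezoz and vumnuvfuz both end in -z yet inflect differently (sohlezzen, vuvumnuvfuz), so the final letter is not what conditions the rule; the last vowel is.
"piguv" has last vowel 'u'. The stems whose last vowel is 'u' (vumnuvfuz → vuvumnuvfuz, hoffuz → hohoffuz) repeat the first consonant+vowel as a prefix.
The other patterns: stems whose last vowel is 'o' delete the last vowel and add -en; stems whose last vowel is 'a' add the prefix ra-; stems whose last vowel is 'i' insert -ur- after the first vowel.
So piguv → pipiguv.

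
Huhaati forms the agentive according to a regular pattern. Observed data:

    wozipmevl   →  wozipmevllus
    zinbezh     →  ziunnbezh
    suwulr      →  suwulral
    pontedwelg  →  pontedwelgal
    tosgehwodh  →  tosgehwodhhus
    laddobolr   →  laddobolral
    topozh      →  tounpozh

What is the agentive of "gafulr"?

"gafulr" has second-to-last letter 'l'. The stems whose second-to-last letter is 'l' (pontedwelg → pontedwelgal, laddobolr → laddobolral, suwulr → suwulral) add -al.
So gafulr → gafulral.

gafulral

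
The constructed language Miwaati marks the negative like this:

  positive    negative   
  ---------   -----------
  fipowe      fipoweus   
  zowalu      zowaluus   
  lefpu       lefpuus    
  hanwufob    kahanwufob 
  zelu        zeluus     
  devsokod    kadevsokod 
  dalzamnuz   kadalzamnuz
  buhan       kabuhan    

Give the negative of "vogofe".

vogofeus

lefpu and dalzamnuz both have last vowel 'u' yet inflect differently (lefpuus, kadalzamnuz), so the last vowel is not what conditions the rule; whether the stem ends in a vowel or a consonant is.
"vogofe" ends in a vowel. The stems ending in a vowel (lefpu → lefpuus, fipowe → fipoweus, zelu → zeluus) add -us.
The other pattern: stems ending in a consonant add the prefix ka-.
So vogofe → vogofeus.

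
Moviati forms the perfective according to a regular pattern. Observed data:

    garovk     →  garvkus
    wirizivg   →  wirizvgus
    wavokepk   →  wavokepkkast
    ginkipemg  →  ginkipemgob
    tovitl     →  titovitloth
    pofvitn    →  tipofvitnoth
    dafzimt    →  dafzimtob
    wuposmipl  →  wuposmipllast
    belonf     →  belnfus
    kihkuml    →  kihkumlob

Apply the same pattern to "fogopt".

fogopttast

kihkuml and wuposmipl both end in -l yet inflect differently (kihkumlob, wuposmipllast), so the final letter is not what conditions the rule; the second-to-last letter is.
"fogopt" has second-to-last letter 'p'. The stems whose second-to-last letter is 'p' (wuposmipl → wuposmipllast, wavokepk → wavokepkkast) double the final consonant and add -ast.
The other patterns: stems whose second-to-last letter is 'm' add -ob; stems whose second-to-last letter is 't' add ti- … -oth around the stem; stems whose second-to-last letter is 'n' or 'v' delete the last vowel and add -us.
So fogopt → fogopttast.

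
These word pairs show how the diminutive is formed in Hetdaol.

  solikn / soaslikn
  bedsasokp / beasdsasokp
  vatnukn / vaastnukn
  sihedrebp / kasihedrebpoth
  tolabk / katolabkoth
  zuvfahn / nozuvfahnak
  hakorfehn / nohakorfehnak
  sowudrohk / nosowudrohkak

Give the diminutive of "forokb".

bedsasokp and sihedrebp both end in -p yet inflect differently (beasdsasokp, kasihedrebpoth), so the final letter is not what conditions the rule; the second-to-last letter is.
"forokb" has second-to-last letter 'k'. The stems whose second-to-last letter is 'k' (solikn → soaslikn, bedsasokp → beasdsasokp, vatnukn → vaastnukn) insert -as- after the first vowel.
The other patterns: stems whose second-to-last letter is 'b' add ka- … -oth around the stem; stems whose second-to-last letter is 'h' add no- … -ak around the stem.
So forokb → foasrokb.

foasrokb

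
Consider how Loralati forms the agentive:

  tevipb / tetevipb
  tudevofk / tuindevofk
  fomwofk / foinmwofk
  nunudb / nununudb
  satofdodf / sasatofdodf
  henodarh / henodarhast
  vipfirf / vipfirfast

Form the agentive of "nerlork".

vipfirf and satofdodf both end in -f yet inflect differently (vipfirfast, sasatofdodf), so the final letter is not what conditions the rule; the second-to-last letter is.
"nerlork" has second-to-last letter 'r'. The stems whose second-to-last letter is 'r' (henodarh → henodarhast, vipfirf → vipfirfast) add -ast.
The other patterns: stems whose second-to-last letter is 'f' insert -in- after the first vowel; stems whose second-to-last letter is 'd' or 'p' repeat the first consonant+vowel as a prefix.
So nerlork → nerlorkast.

nerlorkast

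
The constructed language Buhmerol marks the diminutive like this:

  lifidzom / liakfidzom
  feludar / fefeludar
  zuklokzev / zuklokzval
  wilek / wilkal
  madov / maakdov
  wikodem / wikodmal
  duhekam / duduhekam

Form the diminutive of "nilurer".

nilurral

zuklokzev and madov both end in -v yet inflect differently (zuklokzval, maakdov), so the final letter is not what conditions the rule; the last vowel is.
"nilurer" has last vowel 'e'. The stems whose last vowel is 'e' (wilek → wilkal, wikodem → wikodmal, zuklokzev → zuklokzval) delete the last vowel and add -al.
So nilurer → nilurral.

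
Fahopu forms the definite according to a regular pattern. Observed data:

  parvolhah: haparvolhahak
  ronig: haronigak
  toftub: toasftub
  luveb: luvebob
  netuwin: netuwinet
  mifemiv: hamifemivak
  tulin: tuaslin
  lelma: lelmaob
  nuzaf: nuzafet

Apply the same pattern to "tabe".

taasbe

"tabe" begins with t-. The stems beginning with t- (toftub → toasftub, tulin → tuaslin) insert -as- after the first vowel.
The other patterns: stems beginning with n- add -et; stems beginning with l- add -ob; stems beginning with m-, p- or r- add ha- … -ak around the stem.
So tabe → taasbe.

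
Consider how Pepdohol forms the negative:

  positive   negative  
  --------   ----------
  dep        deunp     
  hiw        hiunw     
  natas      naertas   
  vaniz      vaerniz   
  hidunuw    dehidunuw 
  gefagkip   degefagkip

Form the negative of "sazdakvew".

desazdakvew

"sazdakvew" has 3 vowels. The stems with 3 vowels (hidunuw → dehidunuw, gefagkip → degefagkip) add the prefix de-.
So sazdakvew → desazdakvew.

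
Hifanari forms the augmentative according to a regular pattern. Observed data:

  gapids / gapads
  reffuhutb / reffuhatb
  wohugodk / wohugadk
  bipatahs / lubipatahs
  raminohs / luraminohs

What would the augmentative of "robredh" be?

robradh

gapids and bipatahs both end in -s yet inflect differently (gapads, lubipatahs), so the final letter is not what conditions the rule; the second-to-last letter is.
"robredh" has second-to-last letter 'd'. The stems whose second-to-last letter is 'd' (gapids → gapads, wohugodk → wohugadk) change the last vowel to 'a'.
So robredh → robradh.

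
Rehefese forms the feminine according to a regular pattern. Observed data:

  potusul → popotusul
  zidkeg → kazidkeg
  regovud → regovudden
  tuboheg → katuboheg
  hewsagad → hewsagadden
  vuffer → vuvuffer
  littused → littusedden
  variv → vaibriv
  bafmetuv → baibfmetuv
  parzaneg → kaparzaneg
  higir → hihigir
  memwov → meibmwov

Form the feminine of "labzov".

laibbzov

parzaneg and littused both have last vowel 'e' yet inflect differently (kaparzaneg, littusedden), so the last vowel is not what conditions the rule; the final letter is.
"labzov" ends in -v. The stems ending in -v (variv → vaibriv, bafmetuv → baibfmetuv, memwov → meibmwov) insert -ib- after the first vowel.
So labzov → laibbzov.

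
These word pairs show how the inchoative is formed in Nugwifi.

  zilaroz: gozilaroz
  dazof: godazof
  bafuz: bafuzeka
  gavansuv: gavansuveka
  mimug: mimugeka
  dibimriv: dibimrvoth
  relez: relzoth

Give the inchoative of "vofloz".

zilaroz and bafuz both end in -z yet inflect differently (gozilaroz, bafuzeka), so the final letter is not what conditions the rule; the last vowel is.
"vofloz" has last vowel 'o'. The stems whose last vowel is 'o' (zilaroz → gozilaroz, dazof → godazof) add the prefix go-.
The other patterns: stems whose last vowel is 'u' add -eka; stems whose last vowel is 'e' or 'i' delete the last vowel and add -oth.
So vofloz → govofloz.

govofloz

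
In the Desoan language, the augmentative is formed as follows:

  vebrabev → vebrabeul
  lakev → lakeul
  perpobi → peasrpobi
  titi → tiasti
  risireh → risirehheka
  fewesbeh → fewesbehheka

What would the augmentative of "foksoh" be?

vebrabev and risireh both have last vowel 'e' yet inflect differently (vebrabeul, risirehheka), so the last vowel is not what conditions the rule; the final letter is.
"foksoh" ends in -h. The stems ending in -h (risireh → risirehheka, fewesbeh → fewesbehheka) double the final consonant and add -eka.
So foksoh → foksohheka.

foksohheka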